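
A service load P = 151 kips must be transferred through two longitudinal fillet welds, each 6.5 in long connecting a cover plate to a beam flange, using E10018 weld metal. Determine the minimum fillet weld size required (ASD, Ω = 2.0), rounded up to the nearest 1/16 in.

w = 9/16 in

E100XX → F_EXX = 100 ksi.
Total weld length L = 13 in.
Required throat t_e = P × Ω / (0.6 F_EXX × L) = 151 × 2.0 / (0.6 × 100 × 13) = 0.3872 in.
Required leg w = t_e / 0.707 = 0.5476 in → use 9/16 in.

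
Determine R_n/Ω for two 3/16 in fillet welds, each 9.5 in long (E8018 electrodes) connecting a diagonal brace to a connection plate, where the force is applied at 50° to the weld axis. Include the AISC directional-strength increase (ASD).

E80XX → F_EXX = 80 ksi.
t_e = 0.707 × 0.1875 = 0.1326 in; A_we = 0.1326 × 19 = 2.519 in².
Directional factor: 1.0 + 0.5 sin^1.5(50°) = 1.335.
F_nw = 0.6 × 80 × 1.335 = 64.09 ksi.
R_n/Ω = (64.09 × 2.519) / 2.0 = 80.71 kips.

R_n/Ω ≈ 80.7 kips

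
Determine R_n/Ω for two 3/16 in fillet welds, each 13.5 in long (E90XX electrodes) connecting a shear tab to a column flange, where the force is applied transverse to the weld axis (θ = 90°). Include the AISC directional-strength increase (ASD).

E90XX → F_EXX = 90 ksi.
t_e = 0.707 × 0.1875 = 0.1326 in; A_we = 0.1326 × 27 = 3.579 in².
Directional factor: 1.0 + 0.5 sin^1.5(90°) = 1.5.
F_nw = 0.6 × 90 × 1.5 = 81 ksi.
R_n/Ω = (81 × 3.579) / 2.0 = 145 kips.

R_n/Ω ≈ 145 kips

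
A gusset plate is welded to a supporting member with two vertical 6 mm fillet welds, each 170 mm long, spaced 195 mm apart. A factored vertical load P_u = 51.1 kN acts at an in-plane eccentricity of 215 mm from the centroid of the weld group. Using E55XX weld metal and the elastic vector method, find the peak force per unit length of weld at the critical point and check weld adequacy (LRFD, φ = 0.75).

f_max ≈ 474 N/mm; adequate

E55XX → F_EXX = 550 MPa.
Total weld length L_w = 340 mm. Treat welds as unit-width lines.
Polar moment about centroid: J = 2[d³/12 + d(b/2)²] = 2[170³/12 + 170×97.5²] = 4051000 mm³.
Direct shear f_v = P/L_w = 51.1×10³ / 340 = 150.3 N/mm (vertical).
Torsion M = P·e = 51.1×10³ × 215 = 10986000 N·mm.
Critical point at (x, y) = (97.5, 85) from centroid. f_tx = M·y/J = 230.5 N/mm; f_ty = M·x/J = 264.4 N/mm.
Resultant f_max = √[f_tx² + (f_v + f_ty)²] = √[230.5² + (150.3 + 264.4)²] = 474.5 N/mm.
Capacity per unit length: φr_n = 0.75 × 0.6 × 550 × (0.707 × 6) = 1050 N/mm.
474.5 ≤ 1050 → adequate.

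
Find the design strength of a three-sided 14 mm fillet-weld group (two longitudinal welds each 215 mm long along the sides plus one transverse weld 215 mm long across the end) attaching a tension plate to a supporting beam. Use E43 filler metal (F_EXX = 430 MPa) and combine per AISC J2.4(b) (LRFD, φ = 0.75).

φR_n ≈ 1320 kN

t_e = 0.707 × 14 = 9.898 mm.
R_nwl = 0.6 × 430 × 9.898 × 430 × 10⁻³ = 1098 kN (longitudinal, 2 welds).
R_nwt = 0.6 × 430 × 9.898 × 215 × 10⁻³ = 549 kN (transverse, base value).
(i) R_nwl + R_nwt = 1647 kN; (ii) 0.85 R_nwl + 1.5 R_nwt = 1757 kN.
R_n = max = 1757 kN [governs: (ii)]; φR_n = 1318 kN.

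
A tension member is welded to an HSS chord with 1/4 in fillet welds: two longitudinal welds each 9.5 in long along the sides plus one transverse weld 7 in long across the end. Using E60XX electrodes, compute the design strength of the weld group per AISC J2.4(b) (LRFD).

φR_n ≈ 127 kip

E60XX → F_EXX = 60 ksi.
t_e = 0.707 × 0.25 = 0.1767 in.
R_nwl = 0.6 × 60 × 0.1767 × 19 = 120.9 kip (longitudinal, 2 welds).
R_nwt = 0.6 × 60 × 0.1767 × 7 = 44.54 kip (transverse, base value).
(i) R_nwl + R_nwt = 165.4 kip; (ii) 0.85 R_nwl + 1.5 R_nwt = 169.6 kip.
R_n = max = 169.6 kip [governs: (ii)]; φR_n = 127.2 kip.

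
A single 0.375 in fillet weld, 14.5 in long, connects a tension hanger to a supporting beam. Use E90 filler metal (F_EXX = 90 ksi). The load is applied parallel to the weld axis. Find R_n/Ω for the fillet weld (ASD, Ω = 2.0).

R_n/Ω ≈ 104 kips

Effective throat t_e = 0.707 × 0.375 = 0.2651 in.
Total length L = 14.5 in; A_we = 0.2651 × 14.5 = 3.844 in².
F_nw = 0.6 F_EXX = 0.6 × 90 = 54 ksi.
R_n = 54 × 3.844 = 207.6 kips; R_n/Ω = 207.6/2.0 = 103.8 kips.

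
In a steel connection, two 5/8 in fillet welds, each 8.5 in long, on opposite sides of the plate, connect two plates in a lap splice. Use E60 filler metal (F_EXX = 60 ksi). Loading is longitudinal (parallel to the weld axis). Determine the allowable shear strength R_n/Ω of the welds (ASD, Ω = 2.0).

R_n/Ω ≈ 135 kips

Effective throat t_e = 0.707 × 0.625 = 0.4419 in.
Total length L = 17 in; A_we = 0.4419 × 17 = 7.512 in².
F_nw = 0.6 F_EXX = 0.6 × 60 = 36 ksi.
R_n = 36 × 7.512 = 270.4 kips; R_n/Ω = 270.4/2.0 = 135.2 kips.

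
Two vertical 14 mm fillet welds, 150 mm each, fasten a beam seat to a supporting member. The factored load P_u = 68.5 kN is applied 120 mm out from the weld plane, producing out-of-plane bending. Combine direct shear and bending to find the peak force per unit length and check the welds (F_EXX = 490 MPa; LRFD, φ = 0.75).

f_max ≈ 1120 N/mm; adequate

L_w = 2 × 150 = 300 mm; section modulus (unit throat) S = 2 × L²/6 = 7500 mm².
Direct shear f_v = P/L_w = 68.5×10³/300 = 228.3 N/mm.
Moment M = P × e = 68.5×10³ × 120 = 8220000 N·mm; bending f_b = M/S = 1096 N/mm.
f_max = √(f_v² + f_b²) = √(228.3² + 1096²) = 1120 N/mm.
φr_n = 0.75 × 0.6 × 490 × (0.707 × 14) = 2183 N/mm → adequate.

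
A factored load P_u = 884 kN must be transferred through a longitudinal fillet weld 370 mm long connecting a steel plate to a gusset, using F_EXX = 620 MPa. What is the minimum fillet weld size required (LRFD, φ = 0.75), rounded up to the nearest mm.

w = 13 mm

Total weld length L = 370 mm.
Required throat t_e = P_u / (φ × 0.6 F_EXX × L) = 884 / (0.75 × 0.6 × 620 × 370 × 10⁻³) = 8.563 mm.
Required leg w = t_e / 0.707 = 12.11 mm → use 13 mm.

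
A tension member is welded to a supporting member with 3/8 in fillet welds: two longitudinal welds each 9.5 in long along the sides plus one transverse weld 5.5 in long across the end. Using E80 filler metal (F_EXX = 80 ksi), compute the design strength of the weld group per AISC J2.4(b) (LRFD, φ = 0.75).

φR_n ≈ 234 kip

t_e = 0.707 × 0.375 = 0.2651 in.
R_nwl = 0.6 × 80 × 0.2651 × 19 = 241.8 kip (longitudinal, 2 welds).
R_nwt = 0.6 × 80 × 0.2651 × 5.5 = 69.99 kip (transverse, base value).
(i) R_nwl + R_nwt = 311.8 kip; (ii) 0.85 R_nwl + 1.5 R_nwt = 310.5 kip.
R_n = max = 311.8 kip [governs: (i)]; φR_n = 233.8 kip.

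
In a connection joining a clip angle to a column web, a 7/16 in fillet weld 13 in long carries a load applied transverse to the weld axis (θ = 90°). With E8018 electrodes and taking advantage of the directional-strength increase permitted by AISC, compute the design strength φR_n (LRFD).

E80XX → F_EXX = 80 ksi.
t_e = 0.707 × 0.4375 = 0.3093 in; A_we = 0.3093 × 13 = 4.021 in².
Directional factor: 1.0 + 0.5 sin^1.5(90°) = 1.5.
F_nw = 0.6 × 80 × 1.5 = 72 ksi.
φR_n = 0.75 × 72 × 4.021 = 217.1 kip.

φR_n ≈ 217 kip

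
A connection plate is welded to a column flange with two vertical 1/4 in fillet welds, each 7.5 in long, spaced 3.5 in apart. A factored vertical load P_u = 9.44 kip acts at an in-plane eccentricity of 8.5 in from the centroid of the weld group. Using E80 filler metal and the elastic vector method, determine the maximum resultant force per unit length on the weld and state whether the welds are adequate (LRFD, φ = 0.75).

E80XX → F_EXX = 80 ksi.
Total weld length L_w = 15 in. Treat welds as unit-width lines.
Polar moment about centroid: J = 2[d³/12 + d(b/2)²] = 2[7.5³/12 + 7.5×1.75²] = 116.2 in³.
Direct shear f_v = P/L_w = 9.44 / 15 = 0.6293 kip/in (vertical).
Torsion M = P·e = 9.44 × 8.5 = 80.24 kip·in.
Critical point at (x, y) = (1.75, 3.75) from centroid. f_tx = M·y/J = 2.588 kip/in; f_ty = M·x/J = 1.208 kip/in.
Resultant f_max = √[f_tx² + (f_v + f_ty)²] = √[2.588² + (0.6293 + 1.208)²] = 3.174 kip/in.
Capacity per unit length: φr_n = 0.75 × 0.6 × 80 × (0.707 × 0.25) = 6.363 kip/in.
3.174 ≤ 6.363 → adequate.

f_max ≈ 3.17 kip/in; adequate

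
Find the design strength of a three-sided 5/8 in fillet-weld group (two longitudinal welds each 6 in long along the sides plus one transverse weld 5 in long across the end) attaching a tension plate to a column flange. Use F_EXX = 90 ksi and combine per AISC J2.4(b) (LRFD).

t_e = 0.707 × 0.625 = 0.4419 in.
R_nwl = 0.6 × 90 × 0.4419 × 12 = 286.3 kips (longitudinal, 2 welds).
R_nwt = 0.6 × 90 × 0.4419 × 5 = 119.3 kips (transverse, base value).
(i) R_nwl + R_nwt = 405.6 kips; (ii) 0.85 R_nwl + 1.5 R_nwt = 422.3 kips.
R_n = max = 422.3 kips [governs: (ii)]; φR_n = 316.8 kips.

φR_n ≈ 317 kips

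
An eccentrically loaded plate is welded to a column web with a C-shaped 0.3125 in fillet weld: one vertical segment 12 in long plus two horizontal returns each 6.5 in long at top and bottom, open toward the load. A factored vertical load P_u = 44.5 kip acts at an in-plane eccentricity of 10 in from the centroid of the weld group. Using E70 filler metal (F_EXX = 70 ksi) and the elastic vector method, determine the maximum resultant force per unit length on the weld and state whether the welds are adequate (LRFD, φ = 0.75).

Total weld length L_w = 25 in. Treat welds as unit-width lines.
Centroid: x̄ = 2×6.5×3.25 / 25 = 1.69 in from the vertical weld.
Polar moment about centroid: J = I_x + I_y = [12³/12 + 2×6.5×6²] + [12×1.69² + 2(6.5³/12 + 6.5×1.56²)] = 723.7 in³.
Direct shear f_v = P/L_w = 44.5 / 25 = 1.78 kip/in (vertical).
Torsion M = P·e = 44.5 × 10 = 445 kip·in.
Critical point at (x, y) = (4.81, 6) from centroid. f_tx = M·y/J = 3.689 kip/in; f_ty = M·x/J = 2.958 kip/in.
Resultant f_max = √[f_tx² + (f_v + f_ty)²] = √[3.689² + (1.78 + 2.958)²] = 6.005 kip/in.
Capacity per unit length: φr_n = 0.75 × 0.6 × 70 × (0.707 × 0.3125) = 6.96 kip/in.
6.005 ≤ 6.96 → adequate.

f_max ≈ 6 kip/in; adequate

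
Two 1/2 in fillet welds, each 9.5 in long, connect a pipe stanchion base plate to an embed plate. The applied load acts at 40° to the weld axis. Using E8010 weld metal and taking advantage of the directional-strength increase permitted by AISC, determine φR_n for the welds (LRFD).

E80XX → F_EXX = 80 ksi.
t_e = 0.707 × 0.5 = 0.3535 in; A_we = 0.3535 × 19 = 6.716 in².
Directional factor: 1.0 + 0.5 sin^1.5(40°) = 1.258.
F_nw = 0.6 × 80 × 1.258 = 60.37 ksi.
φR_n = 0.75 × 60.37 × 6.716 = 304.1 kips.

φR_n ≈ 304 kips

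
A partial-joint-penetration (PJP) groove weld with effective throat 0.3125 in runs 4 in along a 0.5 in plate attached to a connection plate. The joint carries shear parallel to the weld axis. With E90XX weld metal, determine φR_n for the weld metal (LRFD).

φR_n ≈ 50.6 kips

E90XX → F_EXX = 90 ksi.
Effective throat (given) t_e = 0.3125 in.
A_we = 0.3125 × 4 = 1.25 in².
F_nw = 0.6 F_EXX = 54 ksi.
φR_n = 0.75 × 54 × 1.25 = 50.62 kips.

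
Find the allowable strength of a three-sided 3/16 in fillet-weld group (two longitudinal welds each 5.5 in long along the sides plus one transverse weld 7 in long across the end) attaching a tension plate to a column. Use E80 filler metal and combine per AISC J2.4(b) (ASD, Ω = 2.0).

E80XX → F_EXX = 80 ksi.
t_e = 0.707 × 0.1875 = 0.1326 in.
R_nwl = 0.6 × 80 × 0.1326 × 11 = 69.99 kip (longitudinal, 2 welds).
R_nwt = 0.6 × 80 × 0.1326 × 7 = 44.54 kip (transverse, base value).
(i) R_nwl + R_nwt = 114.5 kip; (ii) 0.85 R_nwl + 1.5 R_nwt = 126.3 kip.
R_n = max = 126.3 kip [governs: (ii)]; R_n/Ω = 63.15 kip.

R_n/Ω ≈ 63.2 kip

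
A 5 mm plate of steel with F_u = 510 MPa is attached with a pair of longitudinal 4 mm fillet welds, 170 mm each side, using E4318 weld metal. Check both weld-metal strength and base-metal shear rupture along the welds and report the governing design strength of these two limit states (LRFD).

E43XX → F_EXX = 430 MPa.
t_e = 0.707 × 4 = 2.828 mm; L = 340 mm.
Weld metal: φR_n = 0.75 × 0.6 × 430 × 2.828 × 340 × 10⁻³ = 186.1 kN.
Base metal (shear rupture): φR_n = 0.75 × 0.6 × 510 × 5 × 340 × 10⁻³ = 390.2 kN.
Governing: weld metal.

φR_n ≈ 186 kN (weld metal governs)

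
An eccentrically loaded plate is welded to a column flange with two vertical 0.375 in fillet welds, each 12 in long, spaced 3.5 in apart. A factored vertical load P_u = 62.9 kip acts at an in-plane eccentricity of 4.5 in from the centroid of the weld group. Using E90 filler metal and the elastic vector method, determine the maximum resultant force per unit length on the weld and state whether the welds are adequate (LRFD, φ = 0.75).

f_max ≈ 6.16 kip/in; adequate

E90XX → F_EXX = 90 ksi.
Total weld length L_w = 24 in. Treat welds as unit-width lines.
Polar moment about centroid: J = 2[d³/12 + d(b/2)²] = 2[12³/12 + 12×1.75²] = 361.5 in³.
Direct shear f_v = P/L_w = 62.9 / 24 = 2.621 kip/in (vertical).
Torsion M = P·e = 62.9 × 4.5 = 283.05 kip·in.
Critical point at (x, y) = (1.75, 6) from centroid. f_tx = M·y/J = 4.698 kip/in; f_ty = M·x/J = 1.37 kip/in.
Resultant f_max = √[f_tx² + (f_v + f_ty)²] = √[4.698² + (2.621 + 1.37)²] = 6.164 kip/in.
Capacity per unit length: φr_n = 0.75 × 0.6 × 90 × (0.707 × 0.375) = 10.74 kip/in.
6.164 ≤ 10.74 → adequate.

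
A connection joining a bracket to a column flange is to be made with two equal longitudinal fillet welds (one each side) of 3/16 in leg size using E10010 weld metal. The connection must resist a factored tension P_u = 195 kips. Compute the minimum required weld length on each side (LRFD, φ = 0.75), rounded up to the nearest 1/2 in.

L = 16.5 in on each side

E100XX → F_EXX = 100 ksi.
Throat t_e = 0.707 × 0.1875 = 0.1326 in.
φr_n = 0.75 × 0.6 × 100 × 0.1326 = 5.965 kips/in.
L_req = P_u / φr_n = 195 / 5.965 = 32.69 in total.
Per side: 32.69 / 2 = 16.34 in.
Round up → use L = 16.5 in on each side.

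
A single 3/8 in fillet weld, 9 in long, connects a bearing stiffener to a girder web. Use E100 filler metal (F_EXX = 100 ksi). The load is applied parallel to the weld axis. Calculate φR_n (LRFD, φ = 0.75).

φR_n ≈ 107 kips

Effective throat t_e = 0.707 × 0.375 = 0.2651 in.
Total length L = 9 in; A_we = 0.2651 × 9 = 2.386 in².
F_nw = 0.6 F_EXX = 0.6 × 100 = 60 ksi.
φR_n = 0.75 × 60 × 2.386 = 107.4 kips.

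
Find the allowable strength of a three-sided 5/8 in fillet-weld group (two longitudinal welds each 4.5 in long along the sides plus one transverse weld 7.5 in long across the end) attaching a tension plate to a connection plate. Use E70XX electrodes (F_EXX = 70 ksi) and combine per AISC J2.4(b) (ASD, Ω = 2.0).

R_n/Ω ≈ 175 kip

t_e = 0.707 × 0.625 = 0.4419 in.
R_nwl = 0.6 × 70 × 0.4419 × 9 = 167 kip (longitudinal, 2 welds).
R_nwt = 0.6 × 70 × 0.4419 × 7.5 = 139.2 kip (transverse, base value).
(i) R_nwl + R_nwt = 306.2 kip; (ii) 0.85 R_nwl + 1.5 R_nwt = 350.8 kip.
R_n = max = 350.8 kip [governs: (ii)]; R_n/Ω = 175.4 kip.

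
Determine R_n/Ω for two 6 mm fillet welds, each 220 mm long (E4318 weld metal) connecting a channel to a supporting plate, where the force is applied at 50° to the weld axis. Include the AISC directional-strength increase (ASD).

R_n/Ω ≈ 321 kN

E43XX → F_EXX = 430 MPa.
t_e = 0.707 × 6 = 4.242 mm; A_we = 4.242 × 440 = 1866 mm².
Directional factor: 1.0 + 0.5 sin^1.5(50°) = 1.335.
F_nw = 0.6 × 430 × 1.335 = 344.5 MPa.
R_n/Ω = (344.5 × 1866) / 2.0 × 10⁻³ = 321.5 kN.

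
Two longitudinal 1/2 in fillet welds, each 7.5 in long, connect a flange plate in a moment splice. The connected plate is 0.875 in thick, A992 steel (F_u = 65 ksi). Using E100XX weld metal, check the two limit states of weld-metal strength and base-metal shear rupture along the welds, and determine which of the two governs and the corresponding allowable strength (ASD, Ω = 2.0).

R_n/Ω ≈ 159 kip (weld metal governs)

E100XX → F_EXX = 100 ksi.
t_e = 0.707 × 0.5 = 0.3535 in; L = 15 in.
Weld metal: R_n/Ω = (1/2.0) × 0.6 × 100 × 0.3535 × 15 = 159.1 kip.
Base metal (shear rupture): R_n/Ω = (1/2.0) × 0.6 × 65 × 0.875 × 15 = 255.9 kip.
Governing: weld metal.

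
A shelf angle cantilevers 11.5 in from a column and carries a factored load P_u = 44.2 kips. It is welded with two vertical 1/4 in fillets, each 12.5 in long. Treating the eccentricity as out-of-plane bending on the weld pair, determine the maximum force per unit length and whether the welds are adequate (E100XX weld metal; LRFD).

f_max ≈ 9.92 kip/in; NOT adequate

E100XX → F_EXX = 100 ksi.
L_w = 2 × 12.5 = 25 in; section modulus (unit throat) S = 2 × L²/6 = 52.08 in².
Direct shear f_v = P/L_w = 44.2/25 = 1.768 kip/in.
Moment M = P × e = 44.2 × 11.5 = 508.3 kip·in; bending f_b = M/S = 9.759 kip/in.
f_max = √(f_v² + f_b²) = √(1.768² + 9.759²) = 9.918 kip/in.
φr_n = 0.75 × 0.6 × 100 × (0.707 × 0.25) = 7.954 kip/in → NOT adequate.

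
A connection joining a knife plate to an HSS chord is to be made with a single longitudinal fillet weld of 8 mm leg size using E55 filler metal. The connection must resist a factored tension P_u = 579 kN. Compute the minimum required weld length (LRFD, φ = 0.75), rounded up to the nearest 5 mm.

L = 415 mm

E55XX → F_EXX = 550 MPa.
Throat t_e = 0.707 × 8 = 5.656 mm.
φr_n = 0.75 × 0.6 × 550 × 5.656 × 10⁻³ = 1.4 kN/mm.
L_req = P_u / φr_n = 579 / 1.4 = 413.6 mm total.
Round up → use L = 415 mm.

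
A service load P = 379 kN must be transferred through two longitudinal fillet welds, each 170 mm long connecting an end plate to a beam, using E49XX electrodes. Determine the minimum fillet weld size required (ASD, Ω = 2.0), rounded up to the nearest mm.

w = 11 mm

E49XX → F_EXX = 490 MPa.
Total weld length L = 340 mm.
Required throat t_e = P × Ω / (0.6 F_EXX × L) = 379 × 2.0 / (0.6 × 490 × 340 × 10⁻³) = 7.583 mm.
Required leg w = t_e / 0.707 = 10.73 mm → use 11 mm.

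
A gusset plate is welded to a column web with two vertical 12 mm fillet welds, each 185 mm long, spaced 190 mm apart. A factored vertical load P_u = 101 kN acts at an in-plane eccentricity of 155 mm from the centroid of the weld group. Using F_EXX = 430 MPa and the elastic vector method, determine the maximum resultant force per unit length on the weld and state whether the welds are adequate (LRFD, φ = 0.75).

Total weld length L_w = 370 mm. Treat welds as unit-width lines.
Polar moment about centroid: J = 2[d³/12 + d(b/2)²] = 2[185³/12 + 185×95²] = 4395000 mm³.
Direct shear f_v = P/L_w = 101×10³ / 370 = 273 N/mm (vertical).
Torsion M = P·e = 101×10³ × 155 = 15655000 N·mm.
Critical point at (x, y) = (95, 92.5) from centroid. f_tx = M·y/J = 329.5 N/mm; f_ty = M·x/J = 338.4 N/mm.
Resultant f_max = √[f_tx² + (f_v + f_ty)²] = √[329.5² + (273 + 338.4)²] = 694.5 N/mm.
Capacity per unit length: φr_n = 0.75 × 0.6 × 430 × (0.707 × 12) = 1642 N/mm.
694.5 ≤ 1642 → adequate.

f_max ≈ 695 N/mm; adequate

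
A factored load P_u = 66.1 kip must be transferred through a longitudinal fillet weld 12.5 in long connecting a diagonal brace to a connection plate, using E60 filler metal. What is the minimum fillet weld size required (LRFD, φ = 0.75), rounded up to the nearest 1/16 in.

E60XX → F_EXX = 60 ksi.
Total weld length L = 12.5 in.
Required throat t_e = P_u / (φ × 0.6 F_EXX × L) = 66.1 / (0.75 × 0.6 × 60 × 12.5) = 0.1959 in.
Required leg w = t_e / 0.707 = 0.277 in → use 5/16 in.

w = 5/16 in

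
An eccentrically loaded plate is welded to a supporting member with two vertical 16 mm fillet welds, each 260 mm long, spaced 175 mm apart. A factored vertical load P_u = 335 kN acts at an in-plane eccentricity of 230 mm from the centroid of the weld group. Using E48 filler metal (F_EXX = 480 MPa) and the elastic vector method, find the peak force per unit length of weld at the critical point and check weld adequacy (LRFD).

f_max ≈ 2170 N/mm; adequate

Total weld length L_w = 520 mm. Treat welds as unit-width lines.
Polar moment about centroid: J = 2[d³/12 + d(b/2)²] = 2[260³/12 + 260×87.5²] = 6911000 mm³.
Direct shear f_v = P/L_w = 335×10³ / 520 = 644.2 N/mm (vertical).
Torsion M = P·e = 335×10³ × 230 = 77050000 N·mm.
Critical point at (x, y) = (87.5, 130) from centroid. f_tx = M·y/J = 1449 N/mm; f_ty = M·x/J = 975.6 N/mm.
Resultant f_max = √[f_tx² + (f_v + f_ty)²] = √[1449² + (644.2 + 975.6)²] = 2174 N/mm.
Capacity per unit length: φr_n = 0.75 × 0.6 × 480 × (0.707 × 16) = 2443 N/mm.
2174 ≤ 2443 → adequate.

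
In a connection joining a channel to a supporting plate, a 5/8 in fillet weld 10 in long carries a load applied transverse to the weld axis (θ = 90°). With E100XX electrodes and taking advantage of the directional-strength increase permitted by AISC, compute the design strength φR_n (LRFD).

φR_n ≈ 298 kip

E100XX → F_EXX = 100 ksi.
t_e = 0.707 × 0.625 = 0.4419 in; A_we = 0.4419 × 10 = 4.419 in².
Directional factor: 1.0 + 0.5 sin^1.5(90°) = 1.5.
F_nw = 0.6 × 100 × 1.5 = 90 ksi.
φR_n = 0.75 × 90 × 4.419 = 298.3 kip.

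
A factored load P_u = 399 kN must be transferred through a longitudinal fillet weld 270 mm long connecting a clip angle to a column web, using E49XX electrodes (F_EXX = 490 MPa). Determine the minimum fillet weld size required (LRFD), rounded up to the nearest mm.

w = 10 mm

Total weld length L = 270 mm.
Required throat t_e = P_u / (φ × 0.6 F_EXX × L) = 399 / (0.75 × 0.6 × 490 × 270 × 10⁻³) = 6.702 mm.
Required leg w = t_e / 0.707 = 9.479 mm → use 10 mm.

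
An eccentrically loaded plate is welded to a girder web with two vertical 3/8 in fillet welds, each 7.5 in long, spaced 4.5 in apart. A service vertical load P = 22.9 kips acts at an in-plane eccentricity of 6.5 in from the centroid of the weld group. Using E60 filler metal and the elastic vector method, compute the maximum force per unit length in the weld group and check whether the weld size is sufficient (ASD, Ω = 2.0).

f_max ≈ 5.4 kip/in; NOT adequate

E60XX → F_EXX = 60 ksi.
Total weld length L_w = 15 in. Treat welds as unit-width lines.
Polar moment about centroid: J = 2[d³/12 + d(b/2)²] = 2[7.5³/12 + 7.5×2.25²] = 146.2 in³.
Direct shear f_v = P/L_w = 22.9 / 15 = 1.527 kip/in (vertical).
Torsion M = P·e = 22.9 × 6.5 = 148.85 kip·in.
Critical point at (x, y) = (2.25, 3.75) from centroid. f_tx = M·y/J = 3.817 kip/in; f_ty = M·x/J = 2.29 kip/in.
Resultant f_max = √[f_tx² + (f_v + f_ty)²] = √[3.817² + (1.527 + 2.29)²] = 5.398 kip/in.
Capacity per unit length: r_n/Ω = (1/2.0) × 0.6 × 60 × (0.707 × 0.375) = 4.772 kip/in.
5.398 > 4.772 → NOT adequate.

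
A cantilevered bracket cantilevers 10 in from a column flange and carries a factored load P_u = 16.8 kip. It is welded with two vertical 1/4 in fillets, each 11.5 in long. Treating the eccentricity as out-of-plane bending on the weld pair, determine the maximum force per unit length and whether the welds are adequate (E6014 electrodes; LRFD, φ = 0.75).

E60XX → F_EXX = 60 ksi.
L_w = 2 × 11.5 = 23 in; section modulus (unit throat) S = 2 × L²/6 = 44.08 in².
Direct shear f_v = P/L_w = 16.8/23 = 0.7304 kip/in.
Moment M = P × e = 16.8 × 10 = 168 kip·in; bending f_b = M/S = 3.811 kip/in.
f_max = √(f_v² + f_b²) = √(0.7304² + 3.811²) = 3.88 kip/in.
φr_n = 0.75 × 0.6 × 60 × (0.707 × 0.25) = 4.772 kip/in → adequate.

f_max ≈ 3.88 kip/in; adequate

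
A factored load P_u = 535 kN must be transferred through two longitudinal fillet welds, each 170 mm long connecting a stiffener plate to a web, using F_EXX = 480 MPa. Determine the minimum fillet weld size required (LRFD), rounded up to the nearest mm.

Total weld length L = 340 mm.
Required throat t_e = P_u / (φ × 0.6 F_EXX × L) = 535 / (0.75 × 0.6 × 480 × 340 × 10⁻³) = 7.285 mm.
Required leg w = t_e / 0.707 = 10.3 mm → use 11 mm.

w = 11 mm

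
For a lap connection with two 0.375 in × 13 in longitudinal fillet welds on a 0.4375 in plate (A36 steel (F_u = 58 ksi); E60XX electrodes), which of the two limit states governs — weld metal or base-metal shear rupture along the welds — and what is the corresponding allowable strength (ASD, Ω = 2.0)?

R_n/Ω ≈ 124 kips (weld metal governs)

E60XX → F_EXX = 60 ksi.
t_e = 0.707 × 0.375 = 0.2651 in; L = 26 in.
Weld metal: R_n/Ω = (1/2.0) × 0.6 × 60 × 0.2651 × 26 = 124.1 kips.
Base metal (shear rupture): R_n/Ω = (1/2.0) × 0.6 × 58 × 0.4375 × 26 = 197.9 kips.
Governing: weld metal.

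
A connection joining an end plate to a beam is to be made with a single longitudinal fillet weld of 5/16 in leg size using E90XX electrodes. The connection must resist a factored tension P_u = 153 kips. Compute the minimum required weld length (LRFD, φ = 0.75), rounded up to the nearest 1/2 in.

L = 17.5 in

E90XX → F_EXX = 90 ksi.
Throat t_e = 0.707 × 0.3125 = 0.2209 in.
φr_n = 0.75 × 0.6 × 90 × 0.2209 = 8.948 kips/in.
L_req = P_u / φr_n = 153 / 8.948 = 17.1 in total.
Round up → use L = 17.5 in.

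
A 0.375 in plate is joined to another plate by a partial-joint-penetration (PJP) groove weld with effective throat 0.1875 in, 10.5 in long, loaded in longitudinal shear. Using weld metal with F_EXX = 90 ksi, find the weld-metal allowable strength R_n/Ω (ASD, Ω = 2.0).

R_n/Ω ≈ 53.2 kips

Effective throat (given) t_e = 0.1875 in.
A_we = 0.1875 × 10.5 = 1.969 in².
F_nw = 0.6 F_EXX = 54 ksi.
R_n/Ω = (54 × 1.969) / 2.0 = 53.16 kips.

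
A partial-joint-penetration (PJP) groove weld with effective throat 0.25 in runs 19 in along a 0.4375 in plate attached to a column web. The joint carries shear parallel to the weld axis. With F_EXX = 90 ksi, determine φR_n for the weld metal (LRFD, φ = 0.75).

Effective throat (given) t_e = 0.25 in.
A_we = 0.25 × 19 = 4.75 in².
F_nw = 0.6 F_EXX = 54 ksi.
φR_n = 0.75 × 54 × 4.75 = 192.4 kip.

φR_n ≈ 192 kip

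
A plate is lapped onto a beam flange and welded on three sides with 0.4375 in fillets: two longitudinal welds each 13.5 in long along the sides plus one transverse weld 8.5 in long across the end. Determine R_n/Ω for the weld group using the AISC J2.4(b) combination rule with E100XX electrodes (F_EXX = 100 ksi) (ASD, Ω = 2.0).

t_e = 0.707 × 0.4375 = 0.3093 in.
R_nwl = 0.6 × 100 × 0.3093 × 27 = 501.1 kip (longitudinal, 2 welds).
R_nwt = 0.6 × 100 × 0.3093 × 8.5 = 157.7 kip (transverse, base value).
(i) R_nwl + R_nwt = 658.8 kip; (ii) 0.85 R_nwl + 1.5 R_nwt = 662.5 kip.
R_n = max = 662.5 kip [governs: (ii)]; R_n/Ω = 331.3 kip.

R_n/Ω ≈ 331 kip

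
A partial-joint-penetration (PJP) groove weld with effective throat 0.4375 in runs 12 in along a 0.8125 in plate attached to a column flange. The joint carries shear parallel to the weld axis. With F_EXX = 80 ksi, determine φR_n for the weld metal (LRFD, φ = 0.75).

φR_n ≈ 189 kips

Effective throat (given) t_e = 0.4375 in.
A_we = 0.4375 × 12 = 5.25 in².
F_nw = 0.6 F_EXX = 48 ksi.
φR_n = 0.75 × 48 × 5.25 = 189 kips.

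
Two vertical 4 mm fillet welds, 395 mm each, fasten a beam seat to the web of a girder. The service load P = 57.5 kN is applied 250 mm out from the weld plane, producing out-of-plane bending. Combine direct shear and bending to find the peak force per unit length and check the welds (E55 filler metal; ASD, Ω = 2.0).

E55XX → F_EXX = 550 MPa.
L_w = 2 × 395 = 790 mm; section modulus (unit throat) S = 2 × L²/6 = 52010 mm².
Direct shear f_v = P/L_w = 57.5×10³/790 = 72.78 N/mm.
Moment M = P × e = 57.5×10³ × 250 = 14375000 N·mm; bending f_b = M/S = 276.4 N/mm.
f_max = √(f_v² + f_b²) = √(72.78² + 276.4²) = 285.8 N/mm.
r_n/Ω = (1/2.0) × 0.6 × 550 × (0.707 × 4) = 466.6 N/mm → adequate.

f_max ≈ 286 N/mm; adequate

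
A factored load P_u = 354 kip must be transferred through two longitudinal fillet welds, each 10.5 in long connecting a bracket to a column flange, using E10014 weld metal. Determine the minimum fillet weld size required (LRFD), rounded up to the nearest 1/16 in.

E100XX → F_EXX = 100 ksi.
Total weld length L = 21 in.
Required throat t_e = P_u / (φ × 0.6 F_EXX × L) = 354 / (0.75 × 0.6 × 100 × 21) = 0.3746 in.
Required leg w = t_e / 0.707 = 0.5298 in → use 9/16 in.

w = 9/16 in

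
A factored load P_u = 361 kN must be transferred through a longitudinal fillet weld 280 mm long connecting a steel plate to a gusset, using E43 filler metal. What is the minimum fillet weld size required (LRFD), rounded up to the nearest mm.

w = 10 mm

E43XX → F_EXX = 430 MPa.
Total weld length L = 280 mm.
Required throat t_e = P_u / (φ × 0.6 F_EXX × L) = 361 / (0.75 × 0.6 × 430 × 280 × 10⁻³) = 6.663 mm.
Required leg w = t_e / 0.707 = 9.424 mm → use 10 mm.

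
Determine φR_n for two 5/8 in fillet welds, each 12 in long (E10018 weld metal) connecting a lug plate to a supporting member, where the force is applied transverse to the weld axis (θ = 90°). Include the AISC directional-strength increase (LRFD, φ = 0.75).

φR_n ≈ 716 kips

E100XX → F_EXX = 100 ksi.
t_e = 0.707 × 0.625 = 0.4419 in; A_we = 0.4419 × 24 = 10.6 in².
Directional factor: 1.0 + 0.5 sin^1.5(90°) = 1.5.
F_nw = 0.6 × 100 × 1.5 = 90 ksi.
φR_n = 0.75 × 90 × 10.6 = 715.8 kips.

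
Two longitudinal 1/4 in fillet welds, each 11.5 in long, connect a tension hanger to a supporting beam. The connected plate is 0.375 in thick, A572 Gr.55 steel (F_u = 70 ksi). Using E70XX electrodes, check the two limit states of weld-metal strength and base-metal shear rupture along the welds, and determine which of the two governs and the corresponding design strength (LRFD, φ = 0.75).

E70XX → F_EXX = 70 ksi.
t_e = 0.707 × 0.25 = 0.1767 in; L = 23 in.
Weld metal: φR_n = 0.75 × 0.6 × 70 × 0.1767 × 23 = 128.1 kips.
Base metal (shear rupture): φR_n = 0.75 × 0.6 × 70 × 0.375 × 23 = 271.7 kips.
Governing: weld metal.

φR_n ≈ 128 kips (weld metal governs)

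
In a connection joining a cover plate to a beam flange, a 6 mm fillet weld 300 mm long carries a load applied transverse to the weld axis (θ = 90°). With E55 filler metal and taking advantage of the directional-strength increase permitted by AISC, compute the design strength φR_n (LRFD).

φR_n ≈ 472 kN

E55XX → F_EXX = 550 MPa.
t_e = 0.707 × 6 = 4.242 mm; A_we = 4.242 × 300 = 1273 mm².
Directional factor: 1.0 + 0.5 sin^1.5(90°) = 1.5.
F_nw = 0.6 × 550 × 1.5 = 495 MPa.
φR_n = 0.75 × 495 × 1273 × 10⁻³ = 472.5 kN.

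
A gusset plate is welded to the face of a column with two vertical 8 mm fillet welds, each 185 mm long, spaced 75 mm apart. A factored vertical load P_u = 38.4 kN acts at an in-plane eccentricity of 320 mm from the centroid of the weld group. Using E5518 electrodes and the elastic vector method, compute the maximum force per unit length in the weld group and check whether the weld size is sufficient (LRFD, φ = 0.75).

f_max ≈ 823 N/mm; adequate

E55XX → F_EXX = 550 MPa.
Total weld length L_w = 370 mm. Treat welds as unit-width lines.
Polar moment about centroid: J = 2[d³/12 + d(b/2)²] = 2[185³/12 + 185×37.5²] = 1576000 mm³.
Direct shear f_v = P/L_w = 38.4×10³ / 370 = 103.8 N/mm (vertical).
Torsion M = P·e = 38.4×10³ × 320 = 12288000 N·mm.
Critical point at (x, y) = (37.5, 92.5) from centroid. f_tx = M·y/J = 721.4 N/mm; f_ty = M·x/J = 292.5 N/mm.
Resultant f_max = √[f_tx² + (f_v + f_ty)²] = √[721.4² + (103.8 + 292.5)²] = 823.1 N/mm.
Capacity per unit length: φr_n = 0.75 × 0.6 × 550 × (0.707 × 8) = 1400 N/mm.
823.1 ≤ 1400 → adequate.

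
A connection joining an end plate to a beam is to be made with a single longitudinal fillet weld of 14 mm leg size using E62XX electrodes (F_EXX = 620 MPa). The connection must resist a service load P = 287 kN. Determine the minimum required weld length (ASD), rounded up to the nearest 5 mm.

Throat t_e = 0.707 × 14 = 9.898 mm.
r_n/Ω = (0.6 × 620 × 9.898) / 2.0 = 1841 N/mm = 1.841 kN/mm.
L_req = P / (r_n/Ω) = 287 / 1.841 = 155.9 mm total.
Round up → use L = 160 mm.

L = 160 mm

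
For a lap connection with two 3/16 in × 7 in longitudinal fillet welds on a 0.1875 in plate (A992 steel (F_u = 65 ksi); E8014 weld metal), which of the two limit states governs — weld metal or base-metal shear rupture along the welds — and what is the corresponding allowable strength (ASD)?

R_n/Ω ≈ 44.5 kip (weld metal governs)

E80XX → F_EXX = 80 ksi.
t_e = 0.707 × 0.1875 = 0.1326 in; L = 14 in.
Weld metal: R_n/Ω = (1/2.0) × 0.6 × 80 × 0.1326 × 14 = 44.54 kip.
Base metal (shear rupture): R_n/Ω = (1/2.0) × 0.6 × 65 × 0.1875 × 14 = 51.19 kip.
Governing: weld metal.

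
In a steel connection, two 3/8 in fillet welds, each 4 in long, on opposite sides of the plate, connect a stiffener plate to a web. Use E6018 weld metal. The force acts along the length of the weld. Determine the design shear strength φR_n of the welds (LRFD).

E60XX → F_EXX = 60 ksi.
Effective throat t_e = 0.707 × 0.375 = 0.2651 in.
Total length L = 8 in; A_we = 0.2651 × 8 = 2.121 in².
F_nw = 0.6 F_EXX = 0.6 × 60 = 36 ksi.
φR_n = 0.75 × 36 × 2.121 = 57.27 kip.

φR_n ≈ 57.3 kip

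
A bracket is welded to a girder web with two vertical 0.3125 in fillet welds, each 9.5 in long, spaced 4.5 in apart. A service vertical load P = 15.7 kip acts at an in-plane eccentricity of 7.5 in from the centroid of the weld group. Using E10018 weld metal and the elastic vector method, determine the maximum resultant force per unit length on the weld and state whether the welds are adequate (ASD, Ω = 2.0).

E100XX → F_EXX = 100 ksi.
Total weld length L_w = 19 in. Treat welds as unit-width lines.
Polar moment about centroid: J = 2[d³/12 + d(b/2)²] = 2[9.5³/12 + 9.5×2.25²] = 239.1 in³.
Direct shear f_v = P/L_w = 15.7 / 19 = 0.8263 kip/in (vertical).
Torsion M = P·e = 15.7 × 7.5 = 117.75 kip·in.
Critical point at (x, y) = (2.25, 4.75) from centroid. f_tx = M·y/J = 2.339 kip/in; f_ty = M·x/J = 1.108 kip/in.
Resultant f_max = √[f_tx² + (f_v + f_ty)²] = √[2.339² + (0.8263 + 1.108)²] = 3.036 kip/in.
Capacity per unit length: r_n/Ω = (1/2.0) × 0.6 × 100 × (0.707 × 0.3125) = 6.628 kip/in.
3.036 ≤ 6.628 → adequate.

f_max ≈ 3.04 kip/in; adequate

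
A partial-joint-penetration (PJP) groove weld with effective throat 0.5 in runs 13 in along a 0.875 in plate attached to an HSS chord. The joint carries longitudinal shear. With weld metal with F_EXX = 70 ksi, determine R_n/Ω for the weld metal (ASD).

Effective throat (given) t_e = 0.5 in.
A_we = 0.5 × 13 = 6.5 in².
F_nw = 0.6 F_EXX = 42 ksi.
R_n/Ω = (42 × 6.5) / 2.0 = 136.5 kips.

R_n/Ω ≈ 136 kips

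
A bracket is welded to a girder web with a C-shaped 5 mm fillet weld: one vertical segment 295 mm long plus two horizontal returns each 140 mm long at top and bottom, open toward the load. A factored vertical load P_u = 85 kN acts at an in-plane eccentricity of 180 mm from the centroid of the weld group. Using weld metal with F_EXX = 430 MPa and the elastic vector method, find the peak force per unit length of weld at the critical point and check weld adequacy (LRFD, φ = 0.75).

f_max ≈ 400 N/mm; adequate

Total weld length L_w = 575 mm. Treat welds as unit-width lines.
Centroid: x̄ = 2×140×70 / 575 = 34.09 mm from the vertical weld.
Polar moment about centroid: J = I_x + I_y = [295³/12 + 2×140×147.5²] + [295×34.09² + 2(140³/12 + 140×35.91²)] = 9392000 mm³.
Direct shear f_v = P/L_w = 85×10³ / 575 = 147.8 N/mm (vertical).
Torsion M = P·e = 85×10³ × 180 = 15300000 N·mm.
Critical point at (x, y) = (105.9, 147.5) from centroid. f_tx = M·y/J = 240.3 N/mm; f_ty = M·x/J = 172.5 N/mm.
Resultant f_max = √[f_tx² + (f_v + f_ty)²] = √[240.3² + (147.8 + 172.5)²] = 400.5 N/mm.
Capacity per unit length: φr_n = 0.75 × 0.6 × 430 × (0.707 × 5) = 684 N/mm.
400.5 ≤ 684 → adequate.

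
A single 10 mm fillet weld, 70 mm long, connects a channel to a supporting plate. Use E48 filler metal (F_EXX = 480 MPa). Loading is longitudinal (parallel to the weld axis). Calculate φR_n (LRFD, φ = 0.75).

Effective throat t_e = 0.707 × 10 = 7.07 mm.
Total length L = 70 mm; A_we = 7.07 × 70 = 494.9 mm².
F_nw = 0.6 F_EXX = 0.6 × 480 = 288 MPa.
φR_n = 0.75 × 288 × 494.9 × 10⁻³ = 106.9 kN.

φR_n ≈ 107 kN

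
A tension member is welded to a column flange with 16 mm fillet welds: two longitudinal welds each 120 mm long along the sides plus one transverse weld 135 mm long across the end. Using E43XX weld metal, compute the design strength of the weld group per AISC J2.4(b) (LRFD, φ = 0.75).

φR_n ≈ 890 kN

E43XX → F_EXX = 430 MPa.
t_e = 0.707 × 16 = 11.31 mm.
R_nwl = 0.6 × 430 × 11.31 × 240 × 10⁻³ = 700.4 kN (longitudinal, 2 welds).
R_nwt = 0.6 × 430 × 11.31 × 135 × 10⁻³ = 394 kN (transverse, base value).
(i) R_nwl + R_nwt = 1094 kN; (ii) 0.85 R_nwl + 1.5 R_nwt = 1186 kN.
R_n = max = 1186 kN [governs: (ii)]; φR_n = 889.8 kN.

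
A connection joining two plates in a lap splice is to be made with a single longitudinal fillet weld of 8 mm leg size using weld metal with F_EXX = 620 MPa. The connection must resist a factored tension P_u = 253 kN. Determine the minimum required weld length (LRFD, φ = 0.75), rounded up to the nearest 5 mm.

L = 165 mm

Throat t_e = 0.707 × 8 = 5.656 mm.
φr_n = 0.75 × 0.6 × 620 × 5.656 × 10⁻³ = 1.578 kN/mm.
L_req = P_u / φr_n = 253 / 1.578 = 160.3 mm total.
Round up → use L = 165 mm.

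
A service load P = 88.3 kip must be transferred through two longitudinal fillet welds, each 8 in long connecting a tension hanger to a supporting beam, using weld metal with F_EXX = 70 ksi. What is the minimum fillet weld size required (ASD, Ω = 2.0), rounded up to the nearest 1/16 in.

w = 3/8 in

Total weld length L = 16 in.
Required throat t_e = P × Ω / (0.6 F_EXX × L) = 88.3 × 2.0 / (0.6 × 70 × 16) = 0.2628 in.
Required leg w = t_e / 0.707 = 0.3717 in → use 3/8 in.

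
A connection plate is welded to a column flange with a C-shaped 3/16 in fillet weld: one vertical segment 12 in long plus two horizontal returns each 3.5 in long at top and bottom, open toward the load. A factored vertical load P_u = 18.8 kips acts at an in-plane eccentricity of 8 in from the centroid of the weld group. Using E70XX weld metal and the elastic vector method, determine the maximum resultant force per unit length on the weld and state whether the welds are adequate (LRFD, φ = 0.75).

E70XX → F_EXX = 70 ksi.
Total weld length L_w = 19 in. Treat welds as unit-width lines.
Centroid: x̄ = 2×3.5×1.75 / 19 = 0.6447 in from the vertical weld.
Polar moment about centroid: J = I_x + I_y = [12³/12 + 2×3.5×6²] + [12×0.6447² + 2(3.5³/12 + 3.5×1.105²)] = 416.7 in³.
Direct shear f_v = P/L_w = 18.8 / 19 = 0.9895 kip/in (vertical).
Torsion M = P·e = 18.8 × 8 = 150.4 kip·in.
Critical point at (x, y) = (2.855, 6) from centroid. f_tx = M·y/J = 2.166 kip/in; f_ty = M·x/J = 1.031 kip/in.
Resultant f_max = √[f_tx² + (f_v + f_ty)²] = √[2.166² + (0.9895 + 1.031)²] = 2.962 kip/in.
Capacity per unit length: φr_n = 0.75 × 0.6 × 70 × (0.707 × 0.1875) = 4.176 kip/in.
2.962 ≤ 4.176 → adequate.

f_max ≈ 2.96 kip/in; adequate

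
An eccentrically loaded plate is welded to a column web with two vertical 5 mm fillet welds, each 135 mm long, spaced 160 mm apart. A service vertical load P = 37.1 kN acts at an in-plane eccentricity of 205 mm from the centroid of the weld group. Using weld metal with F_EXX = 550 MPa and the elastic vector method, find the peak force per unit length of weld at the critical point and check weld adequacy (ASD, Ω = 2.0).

Total weld length L_w = 270 mm. Treat welds as unit-width lines.
Polar moment about centroid: J = 2[d³/12 + d(b/2)²] = 2[135³/12 + 135×80²] = 2138000 mm³.
Direct shear f_v = P/L_w = 37.1×10³ / 270 = 137.4 N/mm (vertical).
Torsion M = P·e = 37.1×10³ × 205 = 7605500 N·mm.
Critical point at (x, y) = (80, 67.5) from centroid. f_tx = M·y/J = 240.1 N/mm; f_ty = M·x/J = 284.6 N/mm.
Resultant f_max = √[f_tx² + (f_v + f_ty)²] = √[240.1² + (137.4 + 284.6)²] = 485.5 N/mm.
Capacity per unit length: r_n/Ω = (1/2.0) × 0.6 × 550 × (0.707 × 5) = 583.3 N/mm.
485.5 ≤ 583.3 → adequate.

f_max ≈ 486 N/mm; adequate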